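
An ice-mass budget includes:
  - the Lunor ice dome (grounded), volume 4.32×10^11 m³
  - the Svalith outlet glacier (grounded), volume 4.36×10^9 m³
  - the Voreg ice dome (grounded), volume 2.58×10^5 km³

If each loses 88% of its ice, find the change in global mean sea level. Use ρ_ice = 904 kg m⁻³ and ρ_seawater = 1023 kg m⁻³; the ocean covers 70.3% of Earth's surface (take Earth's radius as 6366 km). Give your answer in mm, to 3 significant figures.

≈ 561 mm

Lunor: 0.88 × 4.32×10^11 m³ × (904/1023) = 3.359×10^11 m³ of water.
Svalith: 0.88 × 4.36×10^9 m³ × (904/1023) = 3.390×10^9 m³ of water.
Voreg: 0.88 × 2.58×10^5 km³ × (904/1023) = 2.006×10^5 km³ of water.
Total added water ≈ 2.010×10^14 m³ over 3.58×10^14 m² → Δh = 0.561 m = 561 mm.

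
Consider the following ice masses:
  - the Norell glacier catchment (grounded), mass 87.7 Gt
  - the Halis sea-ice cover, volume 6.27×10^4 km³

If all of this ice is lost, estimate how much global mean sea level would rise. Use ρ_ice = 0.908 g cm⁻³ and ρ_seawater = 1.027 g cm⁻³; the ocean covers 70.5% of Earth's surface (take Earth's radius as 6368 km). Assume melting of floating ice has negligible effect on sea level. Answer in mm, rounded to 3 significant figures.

Norell: 87.7 Gt = 8.770×10^13 kg; dividing by ρ_w = 1.027 g cm⁻³ = 1027 kg m⁻³ gives 8.539×10^10 m³ of water.
The Halis sea-ice cover is floating and already displaces its own weight of water, so its melt adds essentially nothing to sea level.
Total added water ≈ 8.539×10^10 m³ over 3.59×10^14 m² → Δh = 2.38×10^-4 m = 0.238 mm.

≈ 0.238 mm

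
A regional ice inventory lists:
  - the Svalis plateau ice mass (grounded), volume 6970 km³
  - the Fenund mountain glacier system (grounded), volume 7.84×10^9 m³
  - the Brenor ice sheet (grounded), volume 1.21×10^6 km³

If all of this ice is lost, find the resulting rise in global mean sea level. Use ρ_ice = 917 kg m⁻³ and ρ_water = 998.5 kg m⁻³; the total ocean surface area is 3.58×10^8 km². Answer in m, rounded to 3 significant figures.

≈ 3.12 m

Svalis: 6970 km³ × (917/998.5) = 6401 km³ of water.
Fenund: 7.84×10^9 m³ × (917/998.5) = 7.200×10^9 m³ of water.
Brenor: 1.21×10^6 km³ × (917/998.5) = 1.111×10^6 km³ of water.
Total added water ≈ 1.118×10^15 m³ over 3.58×10^14 m² → Δh = 3.12 m.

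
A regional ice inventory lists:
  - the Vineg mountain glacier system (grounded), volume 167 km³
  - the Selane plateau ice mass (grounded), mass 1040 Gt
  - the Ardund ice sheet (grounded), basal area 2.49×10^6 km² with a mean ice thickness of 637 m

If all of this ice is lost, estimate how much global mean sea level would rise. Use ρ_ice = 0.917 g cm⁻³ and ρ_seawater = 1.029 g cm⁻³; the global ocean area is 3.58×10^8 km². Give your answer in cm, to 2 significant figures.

Vineg: 167 km³ × (917/1029) = 148.8 km³ of water.
Selane: 1040 Gt = 1.040×10^15 kg; dividing by ρ_w = 1.029 g cm⁻³ = 1029 kg m⁻³ gives 1.011×10^12 m³ of water.
Ardund: ice volume = 2.49×10^6 km² × 637 m = 1.586×10^6 km³; 1.586×10^6 × (917/1029) = 1.413×10^6 km³ of water.
Total added water ≈ 1.415×10^15 m³ over 3.58×10^14 m² → Δh = 3.95 m = 400 cm.

≈ 400 cm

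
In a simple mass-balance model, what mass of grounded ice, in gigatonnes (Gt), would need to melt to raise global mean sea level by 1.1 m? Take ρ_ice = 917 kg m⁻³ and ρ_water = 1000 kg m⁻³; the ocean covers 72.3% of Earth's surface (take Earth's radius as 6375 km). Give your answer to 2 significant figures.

≈ 4.1×10^5 Gt

Required water volume = Δh × A = 1.1 m × 3.69×10^14 m² = 4.062×10^14 m³.
ρ_w = 1000 kg m⁻³, so the mass of water = 4.062×10^14 m³ × 1000 kg m⁻³ = 4.062×10^17 kg = 4.1×10^5 Gt (and the same mass of ice, by conservation).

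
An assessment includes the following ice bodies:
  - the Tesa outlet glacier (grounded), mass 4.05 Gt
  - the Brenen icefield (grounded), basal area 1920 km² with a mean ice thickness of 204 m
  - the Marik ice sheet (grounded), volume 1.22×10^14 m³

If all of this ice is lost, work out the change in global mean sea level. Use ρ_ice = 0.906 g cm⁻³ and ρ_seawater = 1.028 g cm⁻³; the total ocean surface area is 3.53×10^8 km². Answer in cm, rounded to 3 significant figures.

≈ 30.6 cm

Tesa: 4.05 Gt = 4.050×10^12 kg; dividing by ρ_w = 1.028 g cm⁻³ = 1028 kg m⁻³ gives 3.940×10^9 m³ of water.
Brenen: ice volume = 1920 km² × 204 m = 391.7 km³; 391.7 × (906/1028) = 345.2 km³ of water.
Marik: 1.22×10^14 m³ × (906/1028) = 1.075×10^14 m³ of water.
Total added water ≈ 1.079×10^14 m³ over 3.53×10^14 m² → Δh = 0.306 m = 30.6 cm.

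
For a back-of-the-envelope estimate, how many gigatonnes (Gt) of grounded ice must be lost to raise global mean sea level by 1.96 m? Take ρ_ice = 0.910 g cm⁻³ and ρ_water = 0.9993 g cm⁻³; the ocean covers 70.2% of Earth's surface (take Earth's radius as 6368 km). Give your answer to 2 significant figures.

≈ 7.0×10^5 Gt

Required water volume = Δh × A = 1.96 m × 3.58×10^14 m² = 7.011×10^14 m³.
ρ_w = 0.9993 g cm⁻³ = 999.3 kg m⁻³, so the mass of water = 7.011×10^14 m³ × 999.3 kg m⁻³ = 7.007×10^17 kg = 7.0×10^5 Gt (and the same mass of ice, by conservation).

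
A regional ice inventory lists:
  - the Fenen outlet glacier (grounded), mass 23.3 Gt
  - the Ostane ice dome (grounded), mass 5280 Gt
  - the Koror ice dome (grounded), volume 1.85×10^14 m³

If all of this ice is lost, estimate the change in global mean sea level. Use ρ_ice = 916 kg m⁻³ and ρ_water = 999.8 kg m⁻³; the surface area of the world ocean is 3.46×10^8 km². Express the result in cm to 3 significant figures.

Fenen: 23.3 Gt = 2.330×10^13 kg; dividing by ρ_w = 999.8 kg m⁻³ gives 2.330×10^10 m³ of water.
Ostane: 5280 Gt = 5.280×10^15 kg; dividing by ρ_w = 999.8 kg m⁻³ gives 5.281×10^12 m³ of water.
Koror: 1.85×10^14 m³ × (916/999.8) = 1.695×10^14 m³ of water.
Total added water ≈ 1.748×10^14 m³ over 3.46×10^14 m² → Δh = 0.505 m = 50.5 cm.

≈ 50.5 cm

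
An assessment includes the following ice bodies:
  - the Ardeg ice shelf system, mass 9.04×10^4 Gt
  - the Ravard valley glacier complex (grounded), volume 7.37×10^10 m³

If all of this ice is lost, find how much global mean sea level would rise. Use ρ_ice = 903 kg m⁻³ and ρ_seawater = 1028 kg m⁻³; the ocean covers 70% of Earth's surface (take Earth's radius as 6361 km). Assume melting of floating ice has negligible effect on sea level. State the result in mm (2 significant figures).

The Ardeg ice shelf system is floating and already displaces its own weight of water, so its melt adds essentially nothing to sea level.
Ravard: 7.37×10^10 m³ × (903/1028) = 6.474×10^10 m³ of water.
Total added water ≈ 6.474×10^10 m³ over 3.56×10^14 m² → Δh = 1.82×10^-4 m = 0.18 mm.

≈ 0.18 mm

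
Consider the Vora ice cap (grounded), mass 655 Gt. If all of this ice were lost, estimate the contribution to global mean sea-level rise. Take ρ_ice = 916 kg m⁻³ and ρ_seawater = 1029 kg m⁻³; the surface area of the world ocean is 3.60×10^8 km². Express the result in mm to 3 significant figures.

≈ 1.77 mm

Vora: 655 Gt = 6.550×10^14 kg; dividing by ρ_w = 1029 kg m⁻³ gives 6.365×10^11 m³ of water.
Spread over 3.60×10^14 m² of ocean, Δh = 6.365×10^11 / 3.60×10^14 = 1.77×10^-3 m = 1.77 mm.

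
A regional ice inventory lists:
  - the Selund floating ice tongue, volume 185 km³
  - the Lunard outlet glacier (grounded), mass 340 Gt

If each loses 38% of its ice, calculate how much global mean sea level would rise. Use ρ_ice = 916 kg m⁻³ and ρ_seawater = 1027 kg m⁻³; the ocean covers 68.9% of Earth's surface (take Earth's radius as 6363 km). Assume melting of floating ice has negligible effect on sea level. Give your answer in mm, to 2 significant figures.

The Selund floating ice tongue is floating and already displaces its own weight of water, so its melt adds essentially nothing to sea level.
Lunard: 0.38 × 340 Gt = 1.292×10^14 kg; dividing by ρ_w = 1027 kg m⁻³ gives 1.258×10^11 m³ of water.
Total added water ≈ 1.258×10^11 m³ over 3.51×10^14 m² → Δh = 3.59×10^-4 m = 0.36 mm.

≈ 0.36 mm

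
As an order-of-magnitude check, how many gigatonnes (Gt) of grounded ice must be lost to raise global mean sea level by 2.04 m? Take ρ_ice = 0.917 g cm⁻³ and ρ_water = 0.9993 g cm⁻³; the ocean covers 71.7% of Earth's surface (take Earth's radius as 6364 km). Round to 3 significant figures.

Required water volume = Δh × A = 2.04 m × 3.65×10^14 m² = 7.444×10^14 m³.
ρ_w = 0.9993 g cm⁻³ = 999.3 kg m⁻³, so the mass of water = 7.444×10^14 m³ × 999.3 kg m⁻³ = 7.439×10^17 kg = 7.44×10^5 Gt (and the same mass of ice, by conservation).

≈ 7.44×10^5 Gt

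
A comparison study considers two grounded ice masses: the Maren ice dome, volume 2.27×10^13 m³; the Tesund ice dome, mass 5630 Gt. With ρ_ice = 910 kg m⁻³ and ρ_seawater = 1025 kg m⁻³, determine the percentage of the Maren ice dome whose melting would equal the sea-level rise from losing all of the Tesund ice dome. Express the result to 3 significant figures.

≈ 27.3 %

Equal sea-level rise means equal mass of meltwater, i.e. equal mass of ice lost.
Ice mass of Tesund: 5.630×10^15 kg; ice mass of Maren: 2.066×10^16 kg.
Fraction required = 5.630×10^15 / 2.066×10^16 = 0.273 → 27.3 %.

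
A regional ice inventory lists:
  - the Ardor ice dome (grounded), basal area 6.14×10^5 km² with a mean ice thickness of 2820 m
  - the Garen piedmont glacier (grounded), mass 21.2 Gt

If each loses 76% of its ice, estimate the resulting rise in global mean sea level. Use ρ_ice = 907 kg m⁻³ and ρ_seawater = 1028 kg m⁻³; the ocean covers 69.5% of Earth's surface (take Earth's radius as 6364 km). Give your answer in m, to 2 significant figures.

≈ 3.3 m

Ardor: ice volume = 6.14×10^5 km² × 2820 m = 1.731×10^6 km³; 0.76 × 1.731×10^6 × (907/1028) = 1.161×10^6 km³ of water.
Garen: 0.76 × 21.2 Gt = 1.611×10^13 kg; dividing by ρ_w = 1028 kg m⁻³ gives 1.567×10^10 m³ of water.
Total added water ≈ 1.161×10^15 m³ over 3.54×10^14 m² → Δh = 3.28 m.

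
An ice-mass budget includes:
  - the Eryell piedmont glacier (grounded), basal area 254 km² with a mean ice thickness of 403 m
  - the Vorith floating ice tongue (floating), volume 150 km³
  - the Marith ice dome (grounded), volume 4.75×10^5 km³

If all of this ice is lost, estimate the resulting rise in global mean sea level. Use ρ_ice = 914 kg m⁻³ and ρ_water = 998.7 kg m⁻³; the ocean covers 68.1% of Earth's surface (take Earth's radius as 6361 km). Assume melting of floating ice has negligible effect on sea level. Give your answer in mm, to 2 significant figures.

Eryell: ice volume = 254 km² × 403 m = 102.4 km³; 102.4 × (914/998.7) = 93.68 km³ of water.
The Vorith floating ice tongue is floating and already displaces its own weight of water, so its melt adds essentially nothing to sea level.
Marith: 4.75×10^5 km³ × (914/998.7) = 4.347×10^5 km³ of water.
Total added water ≈ 4.348×10^14 m³ over 3.46×10^14 m² → Δh = 1.26 m = 1300 mm.

≈ 1300 mm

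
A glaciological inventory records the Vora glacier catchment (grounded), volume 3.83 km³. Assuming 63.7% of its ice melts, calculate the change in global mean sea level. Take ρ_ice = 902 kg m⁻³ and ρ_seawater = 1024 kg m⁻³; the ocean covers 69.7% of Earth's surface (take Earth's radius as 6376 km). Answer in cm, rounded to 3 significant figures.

Vora: 0.637 × 3.83 km³ × (902/1024) = 2.149 km³ of water.
Spread over 3.56×10^14 m² of ocean, Δh = 2.149×10^9 / 3.56×10^14 = 6.04×10^-6 m = 6.04×10^-4 cm.

≈ 6.04×10^-4 cm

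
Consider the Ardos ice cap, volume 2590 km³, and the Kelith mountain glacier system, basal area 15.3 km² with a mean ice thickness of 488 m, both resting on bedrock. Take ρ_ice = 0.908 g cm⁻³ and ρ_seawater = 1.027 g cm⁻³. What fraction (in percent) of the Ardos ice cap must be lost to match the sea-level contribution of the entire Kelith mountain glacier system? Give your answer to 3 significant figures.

Equal sea-level rise means equal mass of meltwater, i.e. equal mass of ice lost.
Ice mass of Kelith: 6.779×10^12 kg; ice mass of Ardos: 2.352×10^15 kg.
Fraction required = 6.779×10^12 / 2.352×10^15 = 2.88×10^-3 → 0.288 %.

≈ 0.288 %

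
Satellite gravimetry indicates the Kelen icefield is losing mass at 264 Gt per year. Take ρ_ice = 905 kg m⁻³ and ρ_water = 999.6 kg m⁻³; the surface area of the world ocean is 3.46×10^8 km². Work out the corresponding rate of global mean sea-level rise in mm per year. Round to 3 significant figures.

ρ_w = 999.6 kg m⁻³. Annual water volume added = 264 Gt / ρ_w = 2.640×10^14 kg / 999.6 kg m⁻³ = 2.641×10^11 m³.
Δh per year = 2.641×10^11 / 3.46×10^14 = 7.63×10^-4 m = 0.763 mm.

≈ 0.763 mm/yr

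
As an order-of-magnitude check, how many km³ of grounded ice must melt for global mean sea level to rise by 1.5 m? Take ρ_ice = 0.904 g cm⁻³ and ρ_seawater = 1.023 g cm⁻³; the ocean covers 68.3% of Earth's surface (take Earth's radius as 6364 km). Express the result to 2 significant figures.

≈ 5.9×10^5 km³

Required water volume = Δh × A = 1.5 m × 3.48×10^14 m² = 5.214×10^14 m³ = 5.214×10^5 km³.
Ice volume = water volume × ρ_w/ρ_ice = 5.214×10^5 × 1023/904 = 5.9×10^5 km³.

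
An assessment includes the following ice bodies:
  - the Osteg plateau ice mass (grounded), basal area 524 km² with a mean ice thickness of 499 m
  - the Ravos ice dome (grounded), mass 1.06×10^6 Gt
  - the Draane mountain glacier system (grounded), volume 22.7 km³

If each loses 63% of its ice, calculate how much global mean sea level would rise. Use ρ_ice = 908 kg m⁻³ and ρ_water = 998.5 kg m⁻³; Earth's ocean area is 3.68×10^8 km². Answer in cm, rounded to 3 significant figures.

≈ 182 cm

Osteg: ice volume = 524 km² × 499 m = 261.5 km³; 0.63 × 261.5 × (908/998.5) = 149.8 km³ of water.
Ravos: 0.63 × 1.06×10^6 Gt = 6.678×10^17 kg; dividing by ρ_w = 998.5 kg m⁻³ gives 6.688×10^14 m³ of water.
Draane: 0.63 × 22.7 km³ × (908/998.5) = 13.00 km³ of water.
Total added water ≈ 6.690×10^14 m³ over 3.68×10^14 m² → Δh = 1.82 m = 182 cm.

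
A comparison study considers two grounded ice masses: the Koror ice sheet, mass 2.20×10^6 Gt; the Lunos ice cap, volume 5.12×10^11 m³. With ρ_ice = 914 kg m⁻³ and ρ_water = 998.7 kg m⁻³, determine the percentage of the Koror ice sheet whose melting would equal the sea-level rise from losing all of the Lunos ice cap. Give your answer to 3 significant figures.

≈ 0.0213 %

Equal sea-level rise means equal mass of meltwater, i.e. equal mass of ice lost.
Ice mass of Lunos: 4.680×10^14 kg; ice mass of Koror: 2.200×10^18 kg.
Fraction required = 4.680×10^14 / 2.200×10^18 = 2.13×10^-4 → 0.0213 %.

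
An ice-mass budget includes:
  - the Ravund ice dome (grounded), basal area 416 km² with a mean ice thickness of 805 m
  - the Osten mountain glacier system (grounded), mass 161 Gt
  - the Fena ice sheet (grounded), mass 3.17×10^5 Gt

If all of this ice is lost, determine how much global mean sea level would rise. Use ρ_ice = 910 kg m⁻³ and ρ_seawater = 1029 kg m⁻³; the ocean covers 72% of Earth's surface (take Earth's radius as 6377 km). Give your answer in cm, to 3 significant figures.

≈ 83.9 cm

Ravund: ice volume = 416 km² × 805 m = 334.9 km³; 334.9 × (910/1029) = 296.2 km³ of water.
Osten: 161 Gt = 1.610×10^14 kg; dividing by ρ_w = 1029 kg m⁻³ gives 1.565×10^11 m³ of water.
Fena: 3.17×10^5 Gt = 3.170×10^17 kg; dividing by ρ_w = 1029 kg m⁻³ gives 3.081×10^14 m³ of water.
Total added water ≈ 3.085×10^14 m³ over 3.68×10^14 m² → Δh = 0.839 m = 83.9 cm.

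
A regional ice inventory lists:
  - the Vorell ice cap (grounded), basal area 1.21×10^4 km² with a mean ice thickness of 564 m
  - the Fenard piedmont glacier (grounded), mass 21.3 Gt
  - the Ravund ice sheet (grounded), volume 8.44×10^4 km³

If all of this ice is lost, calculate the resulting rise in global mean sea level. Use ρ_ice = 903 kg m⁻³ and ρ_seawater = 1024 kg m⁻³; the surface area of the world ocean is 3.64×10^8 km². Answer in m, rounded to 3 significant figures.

≈ 0.221 m

Vorell: ice volume = 1.21×10^4 km² × 564 m = 6824 km³; 6824 × (903/1024) = 6018 km³ of water.
Fenard: 21.3 Gt = 2.130×10^13 kg; dividing by ρ_w = 1024 kg m⁻³ gives 2.080×10^10 m³ of water.
Ravund: 8.44×10^4 km³ × (903/1024) = 7.443×10^4 km³ of water.
Total added water ≈ 8.047×10^13 m³ over 3.64×10^14 m² → Δh = 0.221 m.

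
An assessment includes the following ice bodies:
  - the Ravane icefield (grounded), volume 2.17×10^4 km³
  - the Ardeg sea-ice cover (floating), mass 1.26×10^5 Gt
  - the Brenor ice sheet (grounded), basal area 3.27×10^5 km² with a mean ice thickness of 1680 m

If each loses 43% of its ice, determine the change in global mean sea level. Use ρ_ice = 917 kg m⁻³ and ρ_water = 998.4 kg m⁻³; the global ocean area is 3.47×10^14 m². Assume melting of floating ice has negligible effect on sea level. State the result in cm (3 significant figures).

≈ 65.0 cm

Ravane: 0.43 × 2.17×10^4 km³ × (917/998.4) = 8570 km³ of water.
The Ardeg sea-ice cover is floating and already displaces its own weight of water, so its melt adds essentially nothing to sea level.
Brenor: ice volume = 3.27×10^5 km² × 1680 m = 5.494×10^5 km³; 0.43 × 5.494×10^5 × (917/998.4) = 2.170×10^5 km³ of water.
Total added water ≈ 2.255×10^14 m³ over 3.47×10^14 m² → Δh = 0.650 m = 65.0 cm.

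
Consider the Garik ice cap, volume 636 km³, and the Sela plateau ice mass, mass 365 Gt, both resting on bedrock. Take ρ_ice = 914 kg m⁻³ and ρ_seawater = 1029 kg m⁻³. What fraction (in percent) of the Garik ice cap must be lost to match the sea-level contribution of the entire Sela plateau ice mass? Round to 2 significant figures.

≈ 63 %

Equal sea-level rise means equal mass of meltwater, i.e. equal mass of ice lost.
Ice mass of Sela: 3.650×10^14 kg; ice mass of Garik: 5.813×10^14 kg.
Fraction required = 3.650×10^14 / 5.813×10^14 = 0.628 → 63 %.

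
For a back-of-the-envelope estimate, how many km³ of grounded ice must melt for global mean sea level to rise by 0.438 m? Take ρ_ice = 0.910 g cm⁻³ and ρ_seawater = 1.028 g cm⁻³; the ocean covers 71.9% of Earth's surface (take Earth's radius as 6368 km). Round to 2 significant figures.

Required water volume = Δh × A = 0.438 m × 3.66×10^14 m² = 1.605×10^14 m³ = 1.605×10^5 km³.
Ice volume = water volume × ρ_w/ρ_ice = 1.605×10^5 × 1028/910 = 1.8×10^5 km³.

≈ 1.8×10^5 km³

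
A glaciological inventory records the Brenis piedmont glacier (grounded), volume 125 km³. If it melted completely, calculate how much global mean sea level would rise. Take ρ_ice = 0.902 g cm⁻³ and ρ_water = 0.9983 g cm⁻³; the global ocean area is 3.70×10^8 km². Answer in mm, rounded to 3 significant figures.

≈ 0.305 mm

Brenis: 125 km³ × (902/998.3) = 112.9 km³ of water.
Spread over 3.70×10^14 m² of ocean, Δh = 1.129×10^11 / 3.70×10^14 = 3.05×10^-4 m = 0.305 mm.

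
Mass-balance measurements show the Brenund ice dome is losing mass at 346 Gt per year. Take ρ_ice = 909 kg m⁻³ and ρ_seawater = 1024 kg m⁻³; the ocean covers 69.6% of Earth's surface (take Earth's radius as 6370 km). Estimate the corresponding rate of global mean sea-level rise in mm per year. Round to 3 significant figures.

ρ_w = 1024 kg m⁻³. Annual water volume added = 346 Gt / ρ_w = 3.460×10^14 kg / 1024 kg m⁻³ = 3.379×10^11 m³.
Δh per year = 3.379×10^11 / 3.55×10^14 = 9.52×10^-4 m = 0.952 mm.

≈ 0.952 mm/yr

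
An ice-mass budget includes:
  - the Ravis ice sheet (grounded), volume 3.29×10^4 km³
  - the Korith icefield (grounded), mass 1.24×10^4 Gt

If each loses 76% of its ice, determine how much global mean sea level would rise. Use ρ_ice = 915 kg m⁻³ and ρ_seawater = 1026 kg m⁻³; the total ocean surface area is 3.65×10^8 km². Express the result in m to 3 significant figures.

Ravis: 0.76 × 3.29×10^4 km³ × (915/1026) = 2.230×10^4 km³ of water.
Korith: 0.76 × 1.24×10^4 Gt = 9.424×10^15 kg; dividing by ρ_w = 1026 kg m⁻³ gives 9.185×10^12 m³ of water.
Total added water ≈ 3.148×10^13 m³ over 3.65×10^14 m² → Δh = 0.0863 m.

≈ 0.0863 m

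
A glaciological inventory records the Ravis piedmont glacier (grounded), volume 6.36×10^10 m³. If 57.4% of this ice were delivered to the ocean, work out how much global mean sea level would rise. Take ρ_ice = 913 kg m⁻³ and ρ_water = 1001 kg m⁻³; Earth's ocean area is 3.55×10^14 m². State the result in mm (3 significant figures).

Ravis: 0.574 × 6.36×10^10 m³ × (913/1001) = 3.330×10^10 m³ of water.
Spread over 3.55×10^14 m² of ocean, Δh = 3.330×10^10 / 3.55×10^14 = 9.38×10^-5 m = 0.0938 mm.

≈ 0.0938 mm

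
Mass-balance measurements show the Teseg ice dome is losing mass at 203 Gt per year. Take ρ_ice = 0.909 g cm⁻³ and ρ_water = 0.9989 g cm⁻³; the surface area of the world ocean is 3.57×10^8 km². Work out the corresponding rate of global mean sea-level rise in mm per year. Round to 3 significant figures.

ρ_w = 0.9989 g cm⁻³ = 998.9 kg m⁻³. Annual water volume added = 203 Gt / ρ_w = 2.030×10^14 kg / 998.9 kg m⁻³ = 2.032×10^11 m³.
Δh per year = 2.032×10^11 / 3.57×10^14 = 5.69×10^-4 m = 0.569 mm.

≈ 0.569 mm/yr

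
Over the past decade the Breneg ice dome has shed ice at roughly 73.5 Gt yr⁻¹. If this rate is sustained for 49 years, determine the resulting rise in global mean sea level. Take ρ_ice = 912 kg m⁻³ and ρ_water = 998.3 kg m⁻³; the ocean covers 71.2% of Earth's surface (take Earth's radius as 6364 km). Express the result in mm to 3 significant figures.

Total mass lost = 73.5 Gt/yr × 49 yr = 3602 Gt = 3.602×10^15 kg.
ρ_w = 998.3 kg m⁻³, so water volume = 3.602×10^15 / 998.3 = 3.608×10^12 m³.
Δh = 3.608×10^12 / 3.62×10^14 = 9.96×10^-3 m = 9.96 mm.

≈ 9.96 mm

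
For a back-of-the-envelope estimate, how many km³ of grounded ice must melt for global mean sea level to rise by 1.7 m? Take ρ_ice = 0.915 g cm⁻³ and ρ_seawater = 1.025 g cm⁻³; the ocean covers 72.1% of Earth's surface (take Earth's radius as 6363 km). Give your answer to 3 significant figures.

≈ 6.99×10^5 km³

Required water volume = Δh × A = 1.7 m × 3.67×10^14 m² = 6.236×10^14 m³ = 6.236×10^5 km³.
Ice volume = water volume × ρ_w/ρ_ice = 6.236×10^5 × 1025/915 = 6.99×10^5 km³.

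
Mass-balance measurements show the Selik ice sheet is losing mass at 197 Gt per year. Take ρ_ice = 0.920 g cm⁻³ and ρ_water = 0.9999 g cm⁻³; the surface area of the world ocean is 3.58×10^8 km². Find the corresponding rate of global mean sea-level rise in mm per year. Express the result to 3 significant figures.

ρ_w = 0.9999 g cm⁻³ = 999.9 kg m⁻³. Annual water volume added = 197 Gt / ρ_w = 1.970×10^14 kg / 999.9 kg m⁻³ = 1.970×10^11 m³.
Δh per year = 1.970×10^11 / 3.58×10^14 = 5.50×10^-4 m = 0.550 mm.

≈ 0.550 mm/yr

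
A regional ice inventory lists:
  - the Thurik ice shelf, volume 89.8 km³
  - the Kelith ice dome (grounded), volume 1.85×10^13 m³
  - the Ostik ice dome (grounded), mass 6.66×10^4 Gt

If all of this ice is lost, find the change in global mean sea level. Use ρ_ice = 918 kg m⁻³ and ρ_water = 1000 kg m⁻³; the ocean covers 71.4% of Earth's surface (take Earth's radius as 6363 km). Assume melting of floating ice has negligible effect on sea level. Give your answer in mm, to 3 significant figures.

The Thurik ice shelf is floating and already displaces its own weight of water, so its melt adds essentially nothing to sea level.
Kelith: 1.85×10^13 m³ × (918/1000) = 1.698×10^13 m³ of water.
Ostik: 6.66×10^4 Gt = 6.660×10^16 kg; dividing by ρ_w = 1000 kg m⁻³ gives 6.660×10^13 m³ of water.
Total added water ≈ 8.358×10^13 m³ over 3.63×10^14 m² → Δh = 0.230 m = 230 mm.

≈ 230 mm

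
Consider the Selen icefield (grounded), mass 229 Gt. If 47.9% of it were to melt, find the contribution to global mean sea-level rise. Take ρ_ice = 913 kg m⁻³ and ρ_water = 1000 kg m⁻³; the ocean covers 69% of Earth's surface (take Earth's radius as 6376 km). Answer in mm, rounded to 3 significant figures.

Selen: 0.479 × 229 Gt = 1.097×10^14 kg; dividing by ρ_w = 1000 kg m⁻³ gives 1.097×10^11 m³ of water.
Spread over 3.52×10^14 m² of ocean, Δh = 1.097×10^11 / 3.52×10^14 = 3.11×10^-4 m = 0.311 mm.

≈ 0.311 mm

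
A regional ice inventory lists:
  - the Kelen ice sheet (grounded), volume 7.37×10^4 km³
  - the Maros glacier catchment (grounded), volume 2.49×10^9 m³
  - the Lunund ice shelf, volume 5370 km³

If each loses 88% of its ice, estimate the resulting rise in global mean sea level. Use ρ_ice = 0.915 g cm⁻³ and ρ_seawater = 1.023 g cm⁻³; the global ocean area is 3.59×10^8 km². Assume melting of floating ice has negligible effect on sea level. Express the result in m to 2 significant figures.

Kelen: 0.88 × 7.37×10^4 km³ × (915/1023) = 5.801×10^4 km³ of water.
Maros: 0.88 × 2.49×10^9 m³ × (915/1023) = 1.960×10^9 m³ of water.
The Lunund ice shelf is floating and already displaces its own weight of water, so its melt adds essentially nothing to sea level.
Total added water ≈ 5.801×10^13 m³ over 3.59×10^14 m² → Δh = 0.162 m.

≈ 0.16 m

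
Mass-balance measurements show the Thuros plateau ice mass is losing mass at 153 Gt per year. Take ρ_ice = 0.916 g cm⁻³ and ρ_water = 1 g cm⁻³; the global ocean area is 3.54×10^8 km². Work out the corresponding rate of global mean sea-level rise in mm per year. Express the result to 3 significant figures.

ρ_w = 1 g cm⁻³ = 1000 kg m⁻³. Annual water volume added = 153 Gt / ρ_w = 1.530×10^14 kg / 1000 kg m⁻³ = 1.530×10^11 m³.
Δh per year = 1.530×10^11 / 3.54×10^14 = 4.32×10^-4 m = 0.432 mm.

≈ 0.432 mm/yr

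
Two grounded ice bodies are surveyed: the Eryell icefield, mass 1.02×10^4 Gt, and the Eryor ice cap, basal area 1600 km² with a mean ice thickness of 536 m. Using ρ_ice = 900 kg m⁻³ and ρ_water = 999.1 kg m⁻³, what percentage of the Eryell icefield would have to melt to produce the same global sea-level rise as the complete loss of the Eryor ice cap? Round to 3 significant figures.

≈ 7.57 %

Equal sea-level rise means equal mass of meltwater, i.e. equal mass of ice lost.
Ice mass of Eryor: 7.718×10^14 kg; ice mass of Eryell: 1.020×10^16 kg.
Fraction required = 7.718×10^14 / 1.020×10^16 = 0.0757 → 7.57 %.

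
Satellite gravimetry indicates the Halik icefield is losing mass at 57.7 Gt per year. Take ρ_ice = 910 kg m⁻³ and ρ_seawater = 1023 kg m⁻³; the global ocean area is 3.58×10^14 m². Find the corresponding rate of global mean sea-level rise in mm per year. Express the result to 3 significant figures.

≈ 0.158 mm/yr

ρ_w = 1023 kg m⁻³. Annual water volume added = 57.7 Gt / ρ_w = 5.770×10^13 kg / 1023 kg m⁻³ = 5.640×10^10 m³.
Δh per year = 5.640×10^10 / 3.58×10^14 = 1.58×10^-4 m = 0.158 mm.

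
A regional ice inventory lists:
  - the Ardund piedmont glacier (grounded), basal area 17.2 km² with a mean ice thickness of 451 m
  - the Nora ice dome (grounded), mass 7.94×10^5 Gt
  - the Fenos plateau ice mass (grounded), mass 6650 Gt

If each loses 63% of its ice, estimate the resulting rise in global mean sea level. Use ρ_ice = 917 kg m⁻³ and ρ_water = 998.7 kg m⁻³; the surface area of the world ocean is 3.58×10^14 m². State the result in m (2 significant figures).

Ardund: ice volume = 17.2 km² × 451 m = 7.757 km³; 0.63 × 7.757 × (917/998.7) = 4.487 km³ of water.
Nora: 0.63 × 7.94×10^5 Gt = 5.002×10^17 kg; dividing by ρ_w = 998.7 kg m⁻³ gives 5.009×10^14 m³ of water.
Fenos: 0.63 × 6650 Gt = 4.190×10^15 kg; dividing by ρ_w = 998.7 kg m⁻³ gives 4.195×10^12 m³ of water.
Total added water ≈ 5.051×10^14 m³ over 3.58×10^14 m² → Δh = 1.41 m.

≈ 1.4 m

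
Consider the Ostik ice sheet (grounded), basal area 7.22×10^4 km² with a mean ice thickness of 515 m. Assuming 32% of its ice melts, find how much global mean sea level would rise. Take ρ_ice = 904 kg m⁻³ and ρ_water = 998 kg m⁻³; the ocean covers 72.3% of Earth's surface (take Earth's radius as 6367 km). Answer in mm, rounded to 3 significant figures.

≈ 29.3 mm

Ostik: ice volume = 7.22×10^4 km² × 515 m = 3.718×10^4 km³; 0.32 × 3.718×10^4 × (904/998) = 1.078×10^4 km³ of water.
Spread over 3.68×10^14 m² of ocean, Δh = 1.078×10^13 / 3.68×10^14 = 0.0293 m = 29.3 mm.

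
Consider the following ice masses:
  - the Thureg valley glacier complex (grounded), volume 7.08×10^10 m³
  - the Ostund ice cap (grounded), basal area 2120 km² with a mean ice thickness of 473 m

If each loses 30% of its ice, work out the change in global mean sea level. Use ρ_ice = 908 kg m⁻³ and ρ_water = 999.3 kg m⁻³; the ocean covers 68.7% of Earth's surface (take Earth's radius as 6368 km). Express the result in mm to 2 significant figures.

Thureg: 0.3 × 7.08×10^10 m³ × (908/999.3) = 1.930×10^10 m³ of water.
Ostund: ice volume = 2120 km² × 473 m = 1003 km³; 0.3 × 1003 × (908/999.3) = 273.3 km³ of water.
Total added water ≈ 2.926×10^11 m³ over 3.50×10^14 m² → Δh = 8.36×10^-4 m = 0.84 mm.

≈ 0.84 mm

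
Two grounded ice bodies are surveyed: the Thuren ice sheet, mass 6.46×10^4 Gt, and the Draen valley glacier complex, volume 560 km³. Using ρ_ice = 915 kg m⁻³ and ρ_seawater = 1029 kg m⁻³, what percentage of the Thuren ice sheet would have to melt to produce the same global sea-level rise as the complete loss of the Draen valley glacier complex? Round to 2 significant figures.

≈ 0.79 %

Equal sea-level rise means equal mass of meltwater, i.e. equal mass of ice lost.
Ice mass of Draen: 5.124×10^14 kg; ice mass of Thuren: 6.460×10^16 kg.
Fraction required = 5.124×10^14 / 6.460×10^16 = 7.93×10^-3 → 0.79 %.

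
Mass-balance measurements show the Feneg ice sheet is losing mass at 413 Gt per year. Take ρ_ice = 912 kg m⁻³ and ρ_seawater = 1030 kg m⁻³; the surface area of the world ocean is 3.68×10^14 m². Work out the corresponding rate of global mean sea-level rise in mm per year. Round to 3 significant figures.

≈ 1.09 mm/yr

ρ_w = 1030 kg m⁻³. Annual water volume added = 413 Gt / ρ_w = 4.130×10^14 kg / 1030 kg m⁻³ = 4.010×10^11 m³.
Δh per year = 4.010×10^11 / 3.68×10^14 = 1.09×10^-3 m = 1.09 mm.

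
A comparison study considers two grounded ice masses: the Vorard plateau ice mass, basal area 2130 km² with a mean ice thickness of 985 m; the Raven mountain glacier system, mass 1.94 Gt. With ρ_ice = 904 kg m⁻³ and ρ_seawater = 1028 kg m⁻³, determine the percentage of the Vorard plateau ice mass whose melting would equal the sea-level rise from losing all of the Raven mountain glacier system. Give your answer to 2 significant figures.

Equal sea-level rise means equal mass of meltwater, i.e. equal mass of ice lost.
Ice mass of Raven: 1.940×10^12 kg; ice mass of Vorard: 1.897×10^15 kg.
Fraction required = 1.940×10^12 / 1.897×10^15 = 1.02×10^-3 → 0.10 %.

≈ 0.10 %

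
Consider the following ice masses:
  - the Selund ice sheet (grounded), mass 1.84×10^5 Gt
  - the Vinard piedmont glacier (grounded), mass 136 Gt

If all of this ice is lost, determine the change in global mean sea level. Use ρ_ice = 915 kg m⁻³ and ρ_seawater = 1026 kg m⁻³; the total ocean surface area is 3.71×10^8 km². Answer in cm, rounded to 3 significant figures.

Selund: 1.84×10^5 Gt = 1.840×10^17 kg; dividing by ρ_w = 1026 kg m⁻³ gives 1.793×10^14 m³ of water.
Vinard: 136 Gt = 1.360×10^14 kg; dividing by ρ_w = 1026 kg m⁻³ gives 1.326×10^11 m³ of water.
Total added water ≈ 1.795×10^14 m³ over 3.71×10^14 m² → Δh = 0.484 m = 48.4 cm.

≈ 48.4 cm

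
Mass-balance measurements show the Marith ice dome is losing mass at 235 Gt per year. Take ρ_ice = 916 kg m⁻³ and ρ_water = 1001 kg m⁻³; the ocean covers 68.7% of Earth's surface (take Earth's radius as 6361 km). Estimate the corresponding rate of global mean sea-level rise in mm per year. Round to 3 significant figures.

≈ 0.672 mm/yr

ρ_w = 1001 kg m⁻³. Annual water volume added = 235 Gt / ρ_w = 2.350×10^14 kg / 1001 kg m⁻³ = 2.348×10^11 m³.
Δh per year = 2.348×10^11 / 3.49×10^14 = 6.72×10^-4 m = 0.672 mm.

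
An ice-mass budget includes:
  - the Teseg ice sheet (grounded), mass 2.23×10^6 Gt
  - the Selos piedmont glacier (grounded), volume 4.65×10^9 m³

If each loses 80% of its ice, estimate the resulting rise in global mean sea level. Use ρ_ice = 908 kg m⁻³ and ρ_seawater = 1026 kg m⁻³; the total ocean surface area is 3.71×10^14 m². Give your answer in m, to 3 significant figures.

Teseg: 0.8 × 2.23×10^6 Gt = 1.784×10^18 kg; dividing by ρ_w = 1026 kg m⁻³ gives 1.739×10^15 m³ of water.
Selos: 0.8 × 4.65×10^9 m³ × (908/1026) = 3.292×10^9 m³ of water.
Total added water ≈ 1.739×10^15 m³ over 3.71×10^14 m² → Δh = 4.69 m.

≈ 4.69 m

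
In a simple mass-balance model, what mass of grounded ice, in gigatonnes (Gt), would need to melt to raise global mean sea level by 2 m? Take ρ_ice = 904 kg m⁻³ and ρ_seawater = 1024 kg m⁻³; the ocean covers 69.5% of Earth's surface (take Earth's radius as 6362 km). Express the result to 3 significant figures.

Required water volume = Δh × A = 2 m × 3.53×10^14 m² = 7.070×10^14 m³.
ρ_w = 1024 kg m⁻³, so the mass of water = 7.070×10^14 m³ × 1024 kg m⁻³ = 7.240×10^17 kg = 7.24×10^5 Gt (and the same mass of ice, by conservation).

≈ 7.24×10^5 Gt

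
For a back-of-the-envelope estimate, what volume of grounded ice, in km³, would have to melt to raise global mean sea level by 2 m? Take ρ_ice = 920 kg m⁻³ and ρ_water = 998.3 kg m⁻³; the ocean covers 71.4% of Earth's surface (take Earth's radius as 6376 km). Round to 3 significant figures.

Required water volume = Δh × A = 2 m × 3.65×10^14 m² = 7.295×10^14 m³ = 7.295×10^5 km³.
Ice volume = water volume × ρ_w/ρ_ice = 7.295×10^5 × 998.3/920 = 7.92×10^5 km³.

≈ 7.92×10^5 km³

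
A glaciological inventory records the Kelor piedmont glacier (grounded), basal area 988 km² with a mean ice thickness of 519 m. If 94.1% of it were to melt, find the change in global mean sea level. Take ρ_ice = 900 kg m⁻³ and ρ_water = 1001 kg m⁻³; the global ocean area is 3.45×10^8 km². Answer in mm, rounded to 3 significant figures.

≈ 1.26 mm

Kelor: ice volume = 988 km² × 519 m = 512.8 km³; 0.941 × 512.8 × (900/1001) = 433.8 km³ of water.
Spread over 3.45×10^14 m² of ocean, Δh = 4.338×10^11 / 3.45×10^14 = 1.26×10^-3 m = 1.26 mm.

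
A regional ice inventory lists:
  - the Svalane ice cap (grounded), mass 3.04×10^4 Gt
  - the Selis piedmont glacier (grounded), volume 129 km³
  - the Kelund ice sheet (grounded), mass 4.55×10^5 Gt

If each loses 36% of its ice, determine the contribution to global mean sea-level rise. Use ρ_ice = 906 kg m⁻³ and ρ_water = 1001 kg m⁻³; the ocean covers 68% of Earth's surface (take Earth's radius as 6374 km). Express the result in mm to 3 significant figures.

≈ 503 mm

Svalane: 0.36 × 3.04×10^4 Gt = 1.094×10^16 kg; dividing by ρ_w = 1001 kg m⁻³ gives 1.093×10^13 m³ of water.
Selis: 0.36 × 129 km³ × (906/1001) = 42.03 km³ of water.
Kelund: 0.36 × 4.55×10^5 Gt = 1.638×10^17 kg; dividing by ρ_w = 1001 kg m⁻³ gives 1.636×10^14 m³ of water.
Total added water ≈ 1.746×10^14 m³ over 3.47×10^14 m² → Δh = 0.503 m = 503 mm.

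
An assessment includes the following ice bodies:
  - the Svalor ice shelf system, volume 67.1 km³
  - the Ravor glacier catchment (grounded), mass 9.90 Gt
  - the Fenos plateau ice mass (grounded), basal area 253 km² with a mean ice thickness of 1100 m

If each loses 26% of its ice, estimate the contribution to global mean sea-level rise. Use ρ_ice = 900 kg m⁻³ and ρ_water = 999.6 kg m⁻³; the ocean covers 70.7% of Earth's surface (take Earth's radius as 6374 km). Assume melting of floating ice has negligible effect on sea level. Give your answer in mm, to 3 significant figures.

The Svalor ice shelf system is floating and already displaces its own weight of water, so its melt adds essentially nothing to sea level.
Ravor: 0.26 × 9.90 Gt = 2.574×10^12 kg; dividing by ρ_w = 999.6 kg m⁻³ gives 2.575×10^9 m³ of water.
Fenos: ice volume = 253 km² × 1100 m = 278.3 km³; 0.26 × 278.3 × (900/999.6) = 65.15 km³ of water.
Total added water ≈ 6.772×10^10 m³ over 3.61×10^14 m² → Δh = 1.88×10^-4 m = 0.188 mm.

≈ 0.188 mm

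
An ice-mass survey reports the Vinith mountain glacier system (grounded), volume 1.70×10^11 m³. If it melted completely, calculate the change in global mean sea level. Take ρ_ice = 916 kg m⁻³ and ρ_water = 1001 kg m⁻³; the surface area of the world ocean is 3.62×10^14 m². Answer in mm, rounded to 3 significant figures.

Vinith: 1.70×10^11 m³ × (916/1001) = 1.556×10^11 m³ of water.
Spread over 3.62×10^14 m² of ocean, Δh = 1.556×10^11 / 3.62×10^14 = 4.30×10^-4 m = 0.430 mm.

≈ 0.430 mm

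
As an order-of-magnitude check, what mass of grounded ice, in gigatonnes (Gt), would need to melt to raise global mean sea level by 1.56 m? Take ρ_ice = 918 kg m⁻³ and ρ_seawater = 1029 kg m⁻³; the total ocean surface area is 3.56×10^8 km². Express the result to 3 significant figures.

Required water volume = Δh × A = 1.56 m × 3.56×10^14 m² = 5.554×10^14 m³.
ρ_w = 1029 kg m⁻³, so the mass of water = 5.554×10^14 m³ × 1029 kg m⁻³ = 5.715×10^17 kg = 5.71×10^5 Gt (and the same mass of ice, by conservation).

≈ 5.71×10^5 Gt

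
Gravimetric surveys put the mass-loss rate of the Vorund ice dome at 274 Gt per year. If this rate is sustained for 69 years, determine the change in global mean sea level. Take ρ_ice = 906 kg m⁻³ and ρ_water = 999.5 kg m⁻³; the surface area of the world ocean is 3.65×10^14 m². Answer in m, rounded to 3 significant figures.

≈ 0.0518 m

Total mass lost = 274 Gt/yr × 69 yr = 1.891×10^4 Gt = 1.891×10^16 kg.
ρ_w = 999.5 kg m⁻³, so water volume = 1.891×10^16 / 999.5 = 1.892×10^13 m³.
Δh = 1.892×10^13 / 3.65×10^14 = 0.0518 m.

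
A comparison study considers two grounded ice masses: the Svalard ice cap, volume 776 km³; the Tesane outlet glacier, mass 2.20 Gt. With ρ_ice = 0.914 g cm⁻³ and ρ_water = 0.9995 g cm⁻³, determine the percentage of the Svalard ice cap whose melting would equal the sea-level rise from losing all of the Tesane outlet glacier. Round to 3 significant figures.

≈ 0.310 %

Equal sea-level rise means equal mass of meltwater, i.e. equal mass of ice lost.
Ice mass of Tesane: 2.200×10^12 kg; ice mass of Svalard: 7.093×10^14 kg.
Fraction required = 2.200×10^12 / 7.093×10^14 = 3.10×10^-3 → 0.310 %.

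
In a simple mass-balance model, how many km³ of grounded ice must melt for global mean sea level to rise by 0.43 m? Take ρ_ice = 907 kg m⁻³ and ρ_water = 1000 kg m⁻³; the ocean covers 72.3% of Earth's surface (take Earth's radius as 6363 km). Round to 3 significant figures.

Required water volume = Δh × A = 0.43 m × 3.68×10^14 m² = 1.582×10^14 m³ = 1.582×10^5 km³.
Ice volume = water volume × ρ_w/ρ_ice = 1.582×10^5 × 1000/907 = 1.74×10^5 km³.

≈ 1.74×10^5 km³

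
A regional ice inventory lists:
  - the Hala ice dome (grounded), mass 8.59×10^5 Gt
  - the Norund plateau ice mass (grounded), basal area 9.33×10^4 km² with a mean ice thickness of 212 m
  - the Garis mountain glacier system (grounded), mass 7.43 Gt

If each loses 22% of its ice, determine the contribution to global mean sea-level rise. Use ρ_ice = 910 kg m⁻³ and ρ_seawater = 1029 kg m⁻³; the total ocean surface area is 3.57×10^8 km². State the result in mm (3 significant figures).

Hala: 0.22 × 8.59×10^5 Gt = 1.890×10^17 kg; dividing by ρ_w = 1029 kg m⁻³ gives 1.837×10^14 m³ of water.
Norund: ice volume = 9.33×10^4 km² × 212 m = 1.978×10^4 km³; 0.22 × 1.978×10^4 × (910/1029) = 3848 km³ of water.
Garis: 0.22 × 7.43 Gt = 1.635×10^12 kg; dividing by ρ_w = 1029 kg m⁻³ gives 1.589×10^9 m³ of water.
Total added water ≈ 1.875×10^14 m³ over 3.57×10^14 m² → Δh = 0.525 m = 525 mm.

≈ 525 mm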